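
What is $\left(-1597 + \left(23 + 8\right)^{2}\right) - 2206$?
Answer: $-2842$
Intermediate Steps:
$\left(-1597 + \left(23 + 8\right)^{2}\right) - 2206 = \left(-1597 + 31^{2}\right) - 2206 = \left(-1597 + 961\right) - 2206 = -636 - 2206 = -2842$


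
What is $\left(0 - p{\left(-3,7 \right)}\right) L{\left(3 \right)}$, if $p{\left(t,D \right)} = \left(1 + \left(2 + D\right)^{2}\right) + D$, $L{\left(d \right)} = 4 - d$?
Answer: $-89$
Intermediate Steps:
$p{\left(t,D \right)} = 1 + D + \left(2 + D\right)^{2}$
$\left(0 - p{\left(-3,7 \right)}\right) L{\left(3 \right)} = \left(0 - \left(1 + 7 + \left(2 + 7\right)^{2}\right)\right) \left(4 - 3\right) = \left(0 - \left(1 + 7 + 9^{2}\right)\right) \left(4 - 3\right) = \left(0 - \left(1 + 7 + 81\right)\right) 1 = \left(0 - 89\right) 1 = \left(-89\right) 1 = -89$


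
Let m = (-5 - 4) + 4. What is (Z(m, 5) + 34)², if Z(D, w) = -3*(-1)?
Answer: 1369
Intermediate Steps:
m = -5 (m = -9 + 4 = -5)
Z(D, w) = 3
(Z(m, 5) + 34)² = (3 + 34)² = 37² = 1369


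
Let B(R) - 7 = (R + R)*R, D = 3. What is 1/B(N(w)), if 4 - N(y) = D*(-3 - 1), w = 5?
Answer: 1/519 ≈ 0.0019268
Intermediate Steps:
N(y) = 16 (N(y) = 4 - 3*(-3 - 1) = 4 - 3*(-4) = 4 - 1*(-12) = 4 + 12 = 16)
B(R) = 7 + 2*R² (B(R) = 7 + (R + R)*R = 7 + (2*R)*R = 7 + 2*R²)
1/B(N(w)) = 1/(7 + 2*16²) = 1/(7 + 2*256) = 1/(7 + 512) = 1/519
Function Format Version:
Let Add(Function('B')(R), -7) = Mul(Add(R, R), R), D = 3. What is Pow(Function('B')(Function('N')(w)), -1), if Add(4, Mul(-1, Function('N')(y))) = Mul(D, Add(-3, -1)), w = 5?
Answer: Rational(1, 519) ≈ 0.0019268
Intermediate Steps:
Function('N')(y) = 16 (Function('N')(y) = Add(4, Mul(-1, Mul(3, Add(-3, -1)))) = Add(4, Mul(-1, Mul(3, -4))) = Add(4, Mul(-1, -12)) = Add(4, 12) = 16)
Function('B')(R) = Add(7, Mul(2, Pow(R, 2))) (Function('B')(R) = Add(7, Mul(Add(R, R), R)) = Add(7, Mul(Mul(2, R), R)) = Add(7, Mul(2, Pow(R, 2))))
Pow(Function('B')(Function('N')(w)), -1) = Pow(Add(7, Mul(2, Pow(16, 2))), -1) = Pow(Add(7, Mul(2, 256)), -1) = Pow(Add(7, 512), -1) = Pow(519, -1) = Rational(1, 519)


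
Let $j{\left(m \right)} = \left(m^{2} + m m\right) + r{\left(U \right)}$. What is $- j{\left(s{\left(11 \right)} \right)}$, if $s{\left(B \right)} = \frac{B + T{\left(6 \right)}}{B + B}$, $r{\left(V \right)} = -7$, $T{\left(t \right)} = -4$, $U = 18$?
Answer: $\frac{1645}{242} \approx 6.7975$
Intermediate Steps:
$s{\left(B \right)} = \frac{-4 + B}{2 B}$ ($s{\left(B \right)} = \frac{B - 4}{B + B} = \frac{-4 + B}{2 B}$)
$j{\left(m \right)} = -7 + 2 m^{2}$ ($j{\left(m \right)} = \left(m^{2} + m m\right) - 7 = \left(m^{2} + m^{2}\right) - 7 = 2 m^{2} - 7 = -7 + 2 m^{2}$)
$- j{\left(s{\left(11 \right)} \right)} = - (-7 + 2 \left(\frac{-4 + 11}{2 \cdot 11}\right)^{2}) = - (-7 + 2 \left(\frac{1}{2} \cdot \frac{1}{11} \cdot 7\right)^{2}) = - (-7 + 2 \left(\frac{7}{22}\right)^{2}) = - (-7 + 2 \cdot \frac{49}{484}) = - (-7 + \frac{49}{242}) = \left(-1\right) \left(- \frac{1645}{242}\right) = \frac{1645}{242}$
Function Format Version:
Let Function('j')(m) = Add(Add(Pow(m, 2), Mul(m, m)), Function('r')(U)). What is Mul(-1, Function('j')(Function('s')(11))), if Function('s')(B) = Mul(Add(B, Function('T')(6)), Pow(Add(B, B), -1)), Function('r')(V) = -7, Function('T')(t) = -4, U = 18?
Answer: Rational(1645, 242) ≈ 6.7975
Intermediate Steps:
Function('s')(B) = Mul(Rational(1, 2), Pow(B, -1), Add(-4, B)) (Function('s')(B) = Mul(Add(B, -4), Pow(Add(B, B), -1)) = Mul(Add(-4, B), Pow(Mul(2, B), -1)) = Mul(Add(-4, B), Mul(Rational(1, 2), Pow(B, -1))) = Mul(Rational(1, 2), Pow(B, -1), Add(-4, B)))
Function('j')(m) = Add(-7, Mul(2, Pow(m, 2))) (Function('j')(m) = Add(Add(Pow(m, 2), Mul(m, m)), -7) = Add(Add(Pow(m, 2), Pow(m, 2)), -7) = Add(Mul(2, Pow(m, 2)), -7) = Add(-7, Mul(2, Pow(m, 2))))
Mul(-1, Function('j')(Function('s')(11))) = Mul(-1, Add(-7, Mul(2, Pow(Mul(Rational(1, 2), Pow(11, -1), Add(-4, 11)), 2)))) = Mul(-1, Add(-7, Mul(2, Pow(Mul(Rational(1, 2), Rational(1, 11), 7), 2)))) = Mul(-1, Add(-7, Mul(2, Pow(Rational(7, 22), 2)))) = Mul(-1, Add(-7, Mul(2, Rational(49, 484)))) = Mul(-1, Add(-7, Rational(49, 242))) = Mul(-1, Rational(-1645, 242)) = Rational(1645, 242)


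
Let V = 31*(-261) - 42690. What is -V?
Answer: 50781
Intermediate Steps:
V = -50781 (V = -8091 - 42690 = -50781)
-V = -1*(-50781) = 50781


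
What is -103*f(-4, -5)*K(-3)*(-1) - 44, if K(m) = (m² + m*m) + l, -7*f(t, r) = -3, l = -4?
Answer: 574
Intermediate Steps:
f(t, r) = 3/7 (f(t, r) = -⅐*(-3) = 3/7)
K(m) = -4 + 2*m² (K(m) = (m² + m*m) - 4 = (m² + m²) - 4 = 2*m² - 4 = -4 + 2*m²)
-103*f(-4, -5)*K(-3)*(-1) - 44 = -103*3*(-4 + 2*(-3)²)/7*(-1) - 44 = -103*3*(-4 + 2*9)/7*(-1) - 44 = -103*3*(-4 + 18)/7*(-1) - 44 = -103*(3/7)*14*(-1) - 44 = -618*(-1) - 44 = -103*(-6) - 44 = 618 - 44 = 574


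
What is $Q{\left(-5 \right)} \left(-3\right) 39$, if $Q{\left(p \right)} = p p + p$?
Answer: $-2340$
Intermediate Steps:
$Q{\left(p \right)} = p + p^{2}$ ($Q{\left(p \right)} = p^{2} + p = p + p^{2}$)
$Q{\left(-5 \right)} \left(-3\right) 39 = - 5 \left(1 - 5\right) \left(-3\right) 39 = \left(-5\right) \left(-4\right) \left(-3\right) 39 = 20 \left(-3\right) 39 = \left(-60\right) 39 = -2340$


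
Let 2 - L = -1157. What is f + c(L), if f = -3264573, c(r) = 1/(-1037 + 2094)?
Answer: -3450653660/1057 ≈ -3.2646e+6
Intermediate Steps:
L = 1159 (L = 2 - 1*(-1157) = 2 + 1157 = 1159)
c(r) = 1/1057
f + c(L) = -3264573 + 1/1057 = -3450653660/1057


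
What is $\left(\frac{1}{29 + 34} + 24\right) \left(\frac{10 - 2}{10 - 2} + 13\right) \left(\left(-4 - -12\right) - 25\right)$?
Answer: $- \frac{51442}{9} \approx -5715.8$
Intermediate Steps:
$\left(\frac{1}{29 + 34} + 24\right) \left(\frac{10 - 2}{10 - 2} + 13\right) \left(\left(-4 - -12\right) - 25\right) = \left(\frac{1}{63} + 24\right) \left(\frac{8}{8} + 13\right) \left(\left(-4 + 12\right) - 25\right) = \left(\frac{1}{63} + 24\right) \left(8 \cdot \frac{1}{8} + 13\right) \left(8 - 25\right) = \frac{1513 \left(1 + 13\right) \left(-17\right)}{63} = \frac{1513 \cdot 14 \left(-17\right)}{63} = \frac{1513}{63} \left(-238\right) = - \frac{51442}{9}$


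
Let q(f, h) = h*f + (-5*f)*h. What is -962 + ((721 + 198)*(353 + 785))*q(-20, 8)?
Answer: 669325118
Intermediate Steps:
q(f, h) = -4*f*h (q(f, h) = f*h - 5*f*h = -4*f*h)
-962 + ((721 + 198)*(353 + 785))*q(-20, 8) = -962 + ((721 + 198)*(353 + 785))*(-4*(-20)*8) = -962 + (919*1138)*640 = -962 + 1045822*640 = -962 + 669326080 = 669325118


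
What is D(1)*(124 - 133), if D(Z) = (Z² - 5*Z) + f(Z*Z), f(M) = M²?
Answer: 27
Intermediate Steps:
D(Z) = Z² + Z⁴ - 5*Z (D(Z) = (Z² - 5*Z) + (Z*Z)² = (Z² - 5*Z) + (Z²)² = (Z² - 5*Z) + Z⁴ = Z² + Z⁴ - 5*Z)
D(1)*(124 - 133) = (1*(-5 + 1 + 1³))*(124 - 133) = (1*(-5 + 1 + 1))*(-9) = (1*(-3))*(-9) = -3*(-9) = 27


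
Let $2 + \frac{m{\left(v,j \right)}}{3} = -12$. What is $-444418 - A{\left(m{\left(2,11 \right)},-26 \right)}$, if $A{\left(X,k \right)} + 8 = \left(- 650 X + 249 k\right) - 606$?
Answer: $-464630$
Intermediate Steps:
$m{\left(v,j \right)} = -42$ ($m{\left(v,j \right)} = -6 + 3 \left(-12\right) = -6 - 36 = -42$)
$A{\left(X,k \right)} = -614 - 650 X + 249 k$ ($A{\left(X,k \right)} = -8 - \left(606 - 249 k + 650 X\right) = -614 - 650 X + 249 k$)
$-444418 - A{\left(m{\left(2,11 \right)},-26 \right)} = -444418 - \left(-614 - -27300 + 249 \left(-26\right)\right) = -444418 - \left(-614 + 27300 - 6474\right) = -444418 - 20212 = -464630$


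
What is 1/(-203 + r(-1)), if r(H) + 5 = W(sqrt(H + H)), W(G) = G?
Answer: -104/21633 - I*sqrt(2)/43266 ≈ -0.0048075 - 3.2687e-5*I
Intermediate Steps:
r(H) = -5 + sqrt(2)*sqrt(H) (r(H) = -5 + sqrt(H + H) = -5 + sqrt(2*H) = -5 + sqrt(2)*sqrt(H))
1/(-203 + r(-1)) = 1/(-203 + (-5 + sqrt(2)*sqrt(-1))) = 1/(-203 + (-5 + sqrt(2)*I)) = 1/(-203 + (-5 + I*sqrt(2))) = 1/(-208 + I*sqrt(2))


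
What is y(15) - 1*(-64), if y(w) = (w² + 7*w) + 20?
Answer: 414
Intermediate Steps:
y(w) = 20 + w² + 7*w
y(15) - 1*(-64) = (20 + 15² + 7*15) - 1*(-64) = (20 + 225 + 105) + 64 = 350 + 64 = 414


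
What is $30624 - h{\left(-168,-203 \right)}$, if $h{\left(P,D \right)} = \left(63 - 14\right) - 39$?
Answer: $30614$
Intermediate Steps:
$h{\left(P,D \right)} = 10$ ($h{\left(P,D \right)} = 49 - 39 = 10$)
$30624 - h{\left(-168,-203 \right)} = 30624 - 10 = 30614$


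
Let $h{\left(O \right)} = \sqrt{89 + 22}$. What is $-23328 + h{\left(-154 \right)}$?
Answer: $-23328 + \sqrt{111} \approx -23317.0$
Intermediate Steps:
$h{\left(O \right)} = \sqrt{111}$
$-23328 + h{\left(-154 \right)} = -23328 + \sqrt{111}$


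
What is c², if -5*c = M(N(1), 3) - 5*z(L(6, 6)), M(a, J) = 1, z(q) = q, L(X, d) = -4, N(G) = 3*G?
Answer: 441/25 ≈ 17.640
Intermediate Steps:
c = -21/5 (c = -(1 - 5*(-4))/5 = -(1 + 20)/5 = -⅕*21 = -21/5 ≈ -4.2000)
c² = (-21/5)² = 441/25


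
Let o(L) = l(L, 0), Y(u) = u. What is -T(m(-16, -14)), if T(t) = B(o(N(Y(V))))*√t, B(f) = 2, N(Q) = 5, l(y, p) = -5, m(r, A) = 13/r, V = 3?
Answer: -I*√13/2 ≈ -1.8028*I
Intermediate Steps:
o(L) = -5
T(t) = 2*√t
-T(m(-16, -14)) = -2*√(13/(-16)) = -2*√(13*(-1/16)) = -2*√(-13/16) = -2*I*√13/4 = -I*√13/2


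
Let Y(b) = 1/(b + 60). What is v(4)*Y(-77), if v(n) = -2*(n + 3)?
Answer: 14/17 ≈ 0.82353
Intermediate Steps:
Y(b) = 1/(60 + b)
v(n) = -6 - 2*n (v(n) = -2*(3 + n) = -6 - 2*n)
v(4)*Y(-77) = (-6 - 2*4)/(60 - 77) = (-6 - 8)/(-17) = -14*(-1/17) = 14/17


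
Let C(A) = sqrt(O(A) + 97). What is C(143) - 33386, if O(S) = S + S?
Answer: -33386 + sqrt(383) ≈ -33366.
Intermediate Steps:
O(S) = 2*S
C(A) = sqrt(97 + 2*A) (C(A) = sqrt(2*A + 97) = sqrt(97 + 2*A))
C(143) - 33386 = sqrt(97 + 2*143) - 33386 = sqrt(97 + 286) - 33386 = sqrt(383) - 33386 = -33386 + sqrt(383)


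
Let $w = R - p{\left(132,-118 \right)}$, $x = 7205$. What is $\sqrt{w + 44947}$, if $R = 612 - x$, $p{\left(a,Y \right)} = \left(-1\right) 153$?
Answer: $\sqrt{38507} \approx 196.23$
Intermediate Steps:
$p{\left(a,Y \right)} = -153$
$R = -6593$ ($R = 612 - 7205 = -6593$)
$w = -6440$ ($w = -6593 - -153 = -6593 + 153 = -6440$)
$\sqrt{w + 44947} = \sqrt{-6440 + 44947} = \sqrt{38507}$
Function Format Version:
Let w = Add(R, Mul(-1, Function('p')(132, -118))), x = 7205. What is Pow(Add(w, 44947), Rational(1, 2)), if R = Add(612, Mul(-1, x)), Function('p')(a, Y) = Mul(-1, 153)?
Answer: Pow(38507, Rational(1, 2)) ≈ 196.23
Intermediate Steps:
Function('p')(a, Y) = -153
R = -6593 (R = Add(612, Mul(-1, 7205)) = Add(612, -7205) = -6593)
w = -6440 (w = Add(-6593, Mul(-1, -153)) = Add(-6593, 153) = -6440)
Pow(Add(w, 44947), Rational(1, 2)) = Pow(Add(-6440, 44947), Rational(1, 2)) = Pow(38507, Rational(1, 2))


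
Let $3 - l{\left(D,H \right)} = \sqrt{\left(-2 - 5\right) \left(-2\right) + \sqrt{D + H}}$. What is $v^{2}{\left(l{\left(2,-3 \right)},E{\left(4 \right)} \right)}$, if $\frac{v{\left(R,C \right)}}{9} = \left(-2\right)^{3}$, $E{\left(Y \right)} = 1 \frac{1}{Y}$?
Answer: $5184$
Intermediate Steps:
$E{\left(Y \right)} = \frac{1}{Y}$
$l{\left(D,H \right)} = 3 - \sqrt{14 + \sqrt{D + H}}$ ($l{\left(D,H \right)} = 3 - \sqrt{\left(-2 - 5\right) \left(-2\right) + \sqrt{D + H}} = 3 - \sqrt{\left(-7\right) \left(-2\right) + \sqrt{D + H}} = 3 - \sqrt{14 + \sqrt{D + H}}$)
$v{\left(R,C \right)} = -72$ ($v{\left(R,C \right)} = 9 \left(-2\right)^{3} = 9 \left(-8\right) = -72$)
$v^{2}{\left(l{\left(2,-3 \right)},E{\left(4 \right)} \right)} = \left(-72\right)^{2} = 5184$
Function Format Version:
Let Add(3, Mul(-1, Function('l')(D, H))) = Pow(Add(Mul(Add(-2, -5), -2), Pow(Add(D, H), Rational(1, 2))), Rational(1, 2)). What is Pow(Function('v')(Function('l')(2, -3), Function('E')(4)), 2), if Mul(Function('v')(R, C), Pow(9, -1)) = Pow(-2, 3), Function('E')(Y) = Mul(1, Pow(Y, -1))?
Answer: 5184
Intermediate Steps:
Function('E')(Y) = Pow(Y, -1)
Function('l')(D, H) = Add(3, Mul(-1, Pow(Add(14, Pow(Add(D, H), Rational(1, 2))), Rational(1, 2)))) (Function('l')(D, H) = Add(3, Mul(-1, Pow(Add(Mul(Add(-2, -5), -2), Pow(Add(D, H), Rational(1, 2))), Rational(1, 2)))) = Add(3, Mul(-1, Pow(Add(Mul(-7, -2), Pow(Add(D, H), Rational(1, 2))), Rational(1, 2)))) = Add(3, Mul(-1, Pow(Add(14, Pow(Add(D, H), Rational(1, 2))), Rational(1, 2)))))
Function('v')(R, C) = -72 (Function('v')(R, C) = Mul(9, Pow(-2, 3)) = Mul(9, -8) = -72)
Pow(Function('v')(Function('l')(2, -3), Function('E')(4)), 2) = Pow(-72, 2) = 5184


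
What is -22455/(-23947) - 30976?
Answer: -741759817/23947 ≈ -30975.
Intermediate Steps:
-22455/(-23947) - 30976 = -22455*(-1/23947) - 30976 = 22455/23947 - 30976 = -741759817/23947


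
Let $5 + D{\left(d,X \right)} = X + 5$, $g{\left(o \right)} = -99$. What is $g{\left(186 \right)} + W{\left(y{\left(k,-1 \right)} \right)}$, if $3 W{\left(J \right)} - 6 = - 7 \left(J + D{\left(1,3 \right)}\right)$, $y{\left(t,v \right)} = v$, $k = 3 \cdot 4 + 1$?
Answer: $- \frac{305}{3} \approx -101.67$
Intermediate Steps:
$D{\left(d,X \right)} = X$ ($D{\left(d,X \right)} = -5 + \left(X + 5\right) = -5 + \left(5 + X\right) = X$)
$k = 13$ ($k = 12 + 1 = 13$)
$W{\left(J \right)} = -5 - \frac{7 J}{3}$ ($W{\left(J \right)} = 2 + \frac{\left(-7\right) \left(J + 3\right)}{3} = 2 + \frac{\left(-7\right) \left(3 + J\right)}{3} = 2 + \frac{-21 - 7 J}{3} = 2 - \left(7 + \frac{7 J}{3}\right) = -5 - \frac{7 J}{3}$)
$g{\left(186 \right)} + W{\left(y{\left(k,-1 \right)} \right)} = -99 - \frac{8}{3} = - \frac{305}{3}$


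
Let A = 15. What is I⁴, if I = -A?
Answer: 50625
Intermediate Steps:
I = -15 (I = -1*15 = -15)
I⁴ = (-15)⁴ = 50625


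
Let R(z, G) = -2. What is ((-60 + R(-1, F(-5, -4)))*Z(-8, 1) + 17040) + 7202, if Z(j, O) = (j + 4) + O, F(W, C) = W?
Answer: 24428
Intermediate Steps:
Z(j, O) = 4 + O + j (Z(j, O) = (4 + j) + O = 4 + O + j)
((-60 + R(-1, F(-5, -4)))*Z(-8, 1) + 17040) + 7202 = ((-60 - 2)*(4 + 1 - 8) + 17040) + 7202 = (-62*(-3) + 17040) + 7202 = (186 + 17040) + 7202 = 17226 + 7202 = 24428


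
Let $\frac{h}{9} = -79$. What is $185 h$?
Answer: $-131535$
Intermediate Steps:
$h = -711$ ($h = 9 \left(-79\right) = -711$)
$185 h = 185 \left(-711\right) = -131535$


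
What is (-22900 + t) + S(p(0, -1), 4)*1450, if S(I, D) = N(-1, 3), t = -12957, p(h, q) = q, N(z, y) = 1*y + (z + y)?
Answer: -28607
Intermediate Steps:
N(z, y) = z + 2*y (N(z, y) = y + (y + z) = z + 2*y)
S(I, D) = 5 (S(I, D) = -1 + 2*3 = -1 + 6 = 5)
(-22900 + t) + S(p(0, -1), 4)*1450 = (-22900 - 12957) + 5*1450 = -35857 + 7250 = -28607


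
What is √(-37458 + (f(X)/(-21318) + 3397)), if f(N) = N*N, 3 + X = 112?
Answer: I*√15479517379722/21318 ≈ 184.56*I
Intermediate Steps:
X = 109 (X = -3 + 112 = 109)
f(N) = N²
√(-37458 + (f(X)/(-21318) + 3397)) = √(-37458 + (109²/(-21318) + 3397)) = √(-37458 + (11881*(-1/21318) + 3397)) = √(-37458 + (-11881/21318 + 3397)) = √(-37458 + 72405365/21318) = √(-726124279/21318) = I*√15479517379722/21318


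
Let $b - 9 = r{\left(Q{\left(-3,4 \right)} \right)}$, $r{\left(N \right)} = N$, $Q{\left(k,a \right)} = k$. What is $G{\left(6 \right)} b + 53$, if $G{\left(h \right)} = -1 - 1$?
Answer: $41$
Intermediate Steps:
$b = 6$ ($b = 9 - 3 = 6$)
$G{\left(h \right)} = -2$
$G{\left(6 \right)} b + 53 = \left(-2\right) 6 + 53 = -12 + 53 = 41$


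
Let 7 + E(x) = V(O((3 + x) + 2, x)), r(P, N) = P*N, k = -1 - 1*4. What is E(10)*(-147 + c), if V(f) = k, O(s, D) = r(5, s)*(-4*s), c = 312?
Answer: -1980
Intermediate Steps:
k = -5 (k = -1 - 4 = -5)
r(P, N) = N*P
O(s, D) = -20*s**2 (O(s, D) = (s*5)*(-4*s) = (5*s)*(-4*s) = -20*s**2)
V(f) = -5
E(x) = -12 (E(x) = -7 - 5 = -12)
E(10)*(-147 + c) = -12*(-147 + 312) = -12*165 = -1980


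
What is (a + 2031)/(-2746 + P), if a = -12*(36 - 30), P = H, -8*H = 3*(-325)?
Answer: -15672/20993 ≈ -0.74653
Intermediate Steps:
H = 975/8 (H = -3*(-325)/8 = -1/8*(-975) = 975/8 ≈ 121.88)
P = 975/8 ≈ 121.88
a = -72 (a = -12*6 = -72)
(a + 2031)/(-2746 + P) = (-72 + 2031)/(-2746 + 975/8) = 1959/(-20993/8) = 1959*(-8/20993) = -15672/20993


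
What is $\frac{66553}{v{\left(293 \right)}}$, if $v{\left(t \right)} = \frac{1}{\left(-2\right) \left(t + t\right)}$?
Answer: $-78000116$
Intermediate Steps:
$v{\left(t \right)} = - \frac{1}{4 t}$ ($v{\left(t \right)} = \frac{1}{\left(-2\right) 2 t} = \frac{1}{\left(-4\right) t} = - \frac{1}{4 t}$)
$\frac{66553}{v{\left(293 \right)}} = \frac{66553}{\left(- \frac{1}{4}\right) \frac{1}{293}} = \frac{66553}{- \frac{1}{1172}} = 66553 \left(-1172\right) = -78000116$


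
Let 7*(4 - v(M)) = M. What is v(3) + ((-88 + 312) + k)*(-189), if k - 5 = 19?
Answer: -328079/7 ≈ -46868.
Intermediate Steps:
k = 24 (k = 5 + 19 = 24)
v(M) = 4 - M/7
v(3) + ((-88 + 312) + k)*(-189) = (4 - ⅐*3) + ((-88 + 312) + 24)*(-189) = (4 - 3/7) + (224 + 24)*(-189) = 25/7 + 248*(-189) = 25/7 - 46872 = -328079/7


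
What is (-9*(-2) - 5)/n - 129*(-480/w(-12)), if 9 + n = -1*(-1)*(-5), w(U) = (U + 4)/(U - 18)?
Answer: 3250787/14 ≈ 2.3220e+5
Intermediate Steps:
w(U) = (4 + U)/(-18 + U)
n = -14 (n = -9 - 1*(-1)*(-5) = -9 + 1*(-5) = -9 - 5 = -14)
(-9*(-2) - 5)/n - 129*(-480/w(-12)) = (-9*(-2) - 5)/(-14) - 129*(-480*(-18 - 12)/(4 - 12)) = (18 - 5)*(-1/14) - 129/((-8/(-30))*(-1/480)) = 13*(-1/14) - 129/(-1/30*(-8)*(-1/480)) = -13/14 - 129/((4/15)*(-1/480)) = -13/14 - 129/(-1/1800) = -13/14 - 129*(-1800) = -13/14 + 232200 = 3250787/14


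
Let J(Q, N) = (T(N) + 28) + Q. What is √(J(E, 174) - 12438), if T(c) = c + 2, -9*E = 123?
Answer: I*√110229/3 ≈ 110.67*I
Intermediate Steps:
E = -41/3 (E = -⅑*123 = -41/3 ≈ -13.667)
T(c) = 2 + c
J(Q, N) = 30 + N + Q (J(Q, N) = ((2 + N) + 28) + Q = (30 + N) + Q = 30 + N + Q)
√(J(E, 174) - 12438) = √((30 + 174 - 41/3) - 12438) = √(571/3 - 12438) = √(-36743/3) = I*√110229/3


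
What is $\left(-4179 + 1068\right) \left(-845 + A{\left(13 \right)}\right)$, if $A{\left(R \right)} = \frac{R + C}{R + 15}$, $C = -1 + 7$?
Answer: $\frac{73547151}{28} \approx 2.6267 \cdot 10^{6}$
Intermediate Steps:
$C = 6$
$A{\left(R \right)} = \frac{6 + R}{15 + R}$ ($A{\left(R \right)} = \frac{R + 6}{R + 15} = \frac{6 + R}{15 + R}$)
$\left(-4179 + 1068\right) \left(-845 + A{\left(13 \right)}\right) = \left(-4179 + 1068\right) \left(-845 + \frac{6 + 13}{15 + 13}\right) = - 3111 \left(-845 + \frac{1}{28} \cdot 19\right) = - 3111 \left(-845 + \frac{19}{28}\right) = \left(-3111\right) \left(- \frac{23641}{28}\right) = \frac{73547151}{28}$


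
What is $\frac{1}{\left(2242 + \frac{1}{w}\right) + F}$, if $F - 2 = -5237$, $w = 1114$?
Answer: $- \frac{1114}{3334201} \approx -0.00033411$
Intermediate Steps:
$F = -5235$ ($F = 2 - 5237 = -5235$)
$\frac{1}{\left(2242 + \frac{1}{w}\right) + F} = \frac{1}{\left(2242 + \frac{1}{1114}\right) - 5235} = \frac{1}{\frac{2497589}{1114} - 5235} = \frac{1}{- \frac{3334201}{1114}} = - \frac{1114}{3334201}$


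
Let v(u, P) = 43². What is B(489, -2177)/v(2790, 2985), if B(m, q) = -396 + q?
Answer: -2573/1849 ≈ -1.3916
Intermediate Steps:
v(u, P) = 1849
B(489, -2177)/v(2790, 2985) = (-396 - 2177)/1849 = -2573*1/1849 = -2573/1849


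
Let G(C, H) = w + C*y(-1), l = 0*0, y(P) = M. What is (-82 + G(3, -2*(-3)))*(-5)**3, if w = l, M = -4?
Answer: 11750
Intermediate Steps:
y(P) = -4
l = 0
w = 0
G(C, H) = -4*C (G(C, H) = 0 + C*(-4) = 0 - 4*C = -4*C)
(-82 + G(3, -2*(-3)))*(-5)**3 = (-82 - 4*3)*(-5)**3 = (-82 - 12)*(-125) = -94*(-125) = 11750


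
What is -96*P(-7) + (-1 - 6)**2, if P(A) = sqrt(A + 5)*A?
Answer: 49 + 672*I*sqrt(2) ≈ 49.0 + 950.35*I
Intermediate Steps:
P(A) = A*sqrt(5 + A) (P(A) = sqrt(5 + A)*A = A*sqrt(5 + A))
-96*P(-7) + (-1 - 6)**2 = -(-672)*sqrt(5 - 7) + (-1 - 6)**2 = -(-672)*sqrt(-2) + (-7)**2 = -(-672)*I*sqrt(2) + 49 = 672*I*sqrt(2) + 49 = 49 + 672*I*sqrt(2)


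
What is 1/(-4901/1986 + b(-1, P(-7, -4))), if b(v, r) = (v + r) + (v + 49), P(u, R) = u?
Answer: 1986/74539 ≈ 0.026644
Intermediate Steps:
b(v, r) = 49 + r + 2*v (b(v, r) = (r + v) + (49 + v) = 49 + r + 2*v)
1/(-4901/1986 + b(-1, P(-7, -4))) = 1/(-4901/1986 + (49 - 7 + 2*(-1))) = 1/(-4901*1/1986 + (49 - 7 - 2)) = 1/(-4901/1986 + 40) = 1/(74539/1986) = 1986/74539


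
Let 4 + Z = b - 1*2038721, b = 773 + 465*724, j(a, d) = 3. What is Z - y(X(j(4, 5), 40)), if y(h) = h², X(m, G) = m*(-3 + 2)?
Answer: -1701301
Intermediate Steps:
X(m, G) = -m (X(m, G) = m*(-1) = -m)
b = 337433 (b = 773 + 336660 = 337433)
Z = -1701292 (Z = -4 + (337433 - 1*2038721) = -4 + (337433 - 2038721) = -4 - 1701288 = -1701292)
Z - y(X(j(4, 5), 40)) = -1701292 - (-1*3)² = -1701292 - 1*(-3)² = -1701292 - 1*9 = -1701292 - 9 = -1701301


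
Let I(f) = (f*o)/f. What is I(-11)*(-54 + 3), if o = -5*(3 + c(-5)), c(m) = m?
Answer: -510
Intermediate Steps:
o = 10 (o = -5*(3 - 5) = -5*(-2) = 10)
I(f) = 10 (I(f) = (f*10)/f = (10*f)/f = 10)
I(-11)*(-54 + 3) = 10*(-54 + 3) = 10*(-51) = -510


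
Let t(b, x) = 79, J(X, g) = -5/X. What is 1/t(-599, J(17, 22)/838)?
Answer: 1/79 ≈ 0.012658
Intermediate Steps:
1/t(-599, J(17, 22)/838) = 1/79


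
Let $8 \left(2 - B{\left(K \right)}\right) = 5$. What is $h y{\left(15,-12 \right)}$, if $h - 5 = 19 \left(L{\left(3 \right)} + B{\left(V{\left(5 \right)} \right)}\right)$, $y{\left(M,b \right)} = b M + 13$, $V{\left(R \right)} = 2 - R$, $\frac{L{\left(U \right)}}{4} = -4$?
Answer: $\frac{364561}{8} \approx 45570.0$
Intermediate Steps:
$L{\left(U \right)} = -16$ ($L{\left(U \right)} = 4 \left(-4\right) = -16$)
$B{\left(K \right)} = \frac{11}{8}$ ($B{\left(K \right)} = 2 - \frac{5}{8} = \frac{11}{8}$)
$y{\left(M,b \right)} = 13 + M b$ ($y{\left(M,b \right)} = M b + 13 = 13 + M b$)
$h = - \frac{2183}{8}$ ($h = 5 + 19 \left(-16 + \frac{11}{8}\right) = 5 + 19 \left(- \frac{117}{8}\right) = 5 - \frac{2223}{8} = - \frac{2183}{8} \approx -272.88$)
$h y{\left(15,-12 \right)} = - \frac{2183 \left(13 + 15 \left(-12\right)\right)}{8} = - \frac{2183 \left(13 - 180\right)}{8} = \left(- \frac{2183}{8}\right) \left(-167\right) = \frac{364561}{8}$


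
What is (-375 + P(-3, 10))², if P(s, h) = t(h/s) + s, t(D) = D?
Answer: 1308736/9 ≈ 1.4542e+5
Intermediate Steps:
P(s, h) = s + h/s (P(s, h) = h/s + s = s + h/s)
(-375 + P(-3, 10))² = (-375 + (-3 + 10/(-3)))² = (-375 + (-3 + 10*(-⅓)))² = (-375 + (-3 - 10/3))² = (-375 - 19/3)² = (-1144/3)² = 1308736/9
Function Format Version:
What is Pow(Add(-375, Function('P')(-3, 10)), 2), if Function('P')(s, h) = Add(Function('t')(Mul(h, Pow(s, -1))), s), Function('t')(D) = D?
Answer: Rational(1308736, 9) ≈ 1.4542e+5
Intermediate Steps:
Function('P')(s, h) = Add(s, Mul(h, Pow(s, -1))) (Function('P')(s, h) = Add(Mul(h, Pow(s, -1)), s) = Add(s, Mul(h, Pow(s, -1))))
Pow(Add(-375, Function('P')(-3, 10)), 2) = Pow(Add(-375, Add(-3, Mul(10, Pow(-3, -1)))), 2) = Pow(Add(-375, Add(-3, Mul(10, Rational(-1, 3)))), 2) = Pow(Add(-375, Add(-3, Rational(-10, 3))), 2) = Pow(Add(-375, Rational(-19, 3)), 2) = Pow(Rational(-1144, 3), 2) = Rational(1308736, 9)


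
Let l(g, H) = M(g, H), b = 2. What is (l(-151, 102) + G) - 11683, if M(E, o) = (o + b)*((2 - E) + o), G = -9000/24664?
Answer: 45741346/3083 ≈ 14837.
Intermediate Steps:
G = -1125/3083 (G = -9000*1/24664 = -1125/3083 ≈ -0.36490)
M(E, o) = (2 + o)*(2 + o - E) (M(E, o) = (o + 2)*((2 - E) + o) = (2 + o)*(2 + o - E))
l(g, H) = 4 + H² - 2*g + 4*H - H*g (l(g, H) = 4 + H² - 2*g + 4*H - g*H = 4 + H² - 2*g + 4*H - H*g)
(l(-151, 102) + G) - 11683 = ((4 + 102² - 2*(-151) + 4*102 - 1*102*(-151)) - 1125/3083) - 11683 = ((4 + 10404 + 302 + 408 + 15402) - 1125/3083) - 11683 = (26520 - 1125/3083) - 11683 = 81760035/3083 - 11683 = 45741346/3083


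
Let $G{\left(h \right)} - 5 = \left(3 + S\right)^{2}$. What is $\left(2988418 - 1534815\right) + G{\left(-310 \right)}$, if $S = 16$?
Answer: $1453969$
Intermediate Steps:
$G{\left(h \right)} = 366$ ($G{\left(h \right)} = 5 + \left(3 + 16\right)^{2} = 5 + 19^{2} = 5 + 361 = 366$)
$\left(2988418 - 1534815\right) + G{\left(-310 \right)} = \left(2988418 - 1534815\right) + 366 = 1453603 + 366 = 1453969$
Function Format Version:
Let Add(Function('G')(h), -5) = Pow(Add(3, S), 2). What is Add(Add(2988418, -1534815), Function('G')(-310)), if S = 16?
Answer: 1453969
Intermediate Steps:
Function('G')(h) = 366 (Function('G')(h) = Add(5, Pow(Add(3, 16), 2)) = Add(5, Pow(19, 2)) = Add(5, 361) = 366)
Add(Add(2988418, -1534815), Function('G')(-310)) = Add(Add(2988418, -1534815), 366) = Add(1453603, 366) = 1453969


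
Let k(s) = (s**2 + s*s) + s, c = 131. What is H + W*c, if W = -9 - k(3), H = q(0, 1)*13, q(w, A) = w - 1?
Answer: -3943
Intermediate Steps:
q(w, A) = -1 + w
k(s) = s + 2*s**2 (k(s) = (s**2 + s**2) + s = 2*s**2 + s = s + 2*s**2)
H = -13 (H = (-1 + 0)*13 = -1*13 = -13)
W = -30 (W = -9 - 3*(1 + 2*3) = -9 - 3*(1 + 6) = -9 - 3*7 = -9 - 1*21 = -9 - 21 = -30)
H + W*c = -13 - 30*131 = -13 - 3930 = -3943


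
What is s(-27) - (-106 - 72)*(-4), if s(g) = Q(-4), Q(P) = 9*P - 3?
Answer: -751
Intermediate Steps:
Q(P) = -3 + 9*P
s(g) = -39 (s(g) = -3 + 9*(-4) = -3 - 36 = -39)
s(-27) - (-106 - 72)*(-4) = -39 - (-106 - 72)*(-4) = -39 - (-178)*(-4) = -39 - 1*712 = -39 - 712 = -751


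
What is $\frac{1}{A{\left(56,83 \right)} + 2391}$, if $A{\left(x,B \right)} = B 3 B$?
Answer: $\frac{1}{23058} \approx 4.3369 \cdot 10^{-5}$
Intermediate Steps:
$A{\left(x,B \right)} = 3 B^{2}$ ($A{\left(x,B \right)} = 3 B B = 3 B^{2}$)
$\frac{1}{A{\left(56,83 \right)} + 2391} = \frac{1}{3 \cdot 83^{2} + 2391} = \frac{1}{3 \cdot 6889 + 2391} = \frac{1}{20667 + 2391} = \frac{1}{23058}$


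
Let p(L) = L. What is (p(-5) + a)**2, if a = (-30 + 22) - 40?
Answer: 2809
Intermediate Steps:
a = -48 (a = -8 - 40 = -48)
(p(-5) + a)**2 = (-5 - 48)**2 = (-53)**2 = 2809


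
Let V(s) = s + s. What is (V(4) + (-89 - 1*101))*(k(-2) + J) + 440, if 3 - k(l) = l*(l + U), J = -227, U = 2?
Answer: 41208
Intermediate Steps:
k(l) = 3 - l*(2 + l) (k(l) = 3 - l*(l + 2) = 3 - l*(2 + l))
V(s) = 2*s
(V(4) + (-89 - 1*101))*(k(-2) + J) + 440 = (2*4 + (-89 - 1*101))*((3 - 1*(-2)² - 2*(-2)) - 227) + 440 = (8 + (-89 - 101))*((3 - 1*4 + 4) - 227) + 440 = (8 - 190)*((3 - 4 + 4) - 227) + 440 = -182*(3 - 227) + 440 = -182*(-224) + 440 = 40768 + 440 = 41208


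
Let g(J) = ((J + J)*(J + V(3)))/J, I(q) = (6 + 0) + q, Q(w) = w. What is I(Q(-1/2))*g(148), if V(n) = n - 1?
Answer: 1650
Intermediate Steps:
V(n) = -1 + n
I(q) = 6 + q
g(J) = 4 + 2*J (g(J) = ((J + J)*(J + (-1 + 3)))/J = ((2*J)*(J + 2))/J = ((2*J)*(2 + J))/J = (2*J*(2 + J))/J = 4 + 2*J)
I(Q(-1/2))*g(148) = (6 - 1/2)*(4 + 2*148) = (6 - 1*1/2)*(4 + 296) = (6 - 1/2)*300 = (11/2)*300 = 1650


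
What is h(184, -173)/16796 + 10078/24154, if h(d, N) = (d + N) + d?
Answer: 6691543/15603484 ≈ 0.42885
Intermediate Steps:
h(d, N) = N + 2*d (h(d, N) = (N + d) + d = N + 2*d)
h(184, -173)/16796 + 10078/24154 = (-173 + 2*184)/16796 + 10078/24154 = (-173 + 368)*(1/16796) + 10078*(1/24154) = 195*(1/16796) + 5039/12077 = 15/1292 + 5039/12077 = 6691543/15603484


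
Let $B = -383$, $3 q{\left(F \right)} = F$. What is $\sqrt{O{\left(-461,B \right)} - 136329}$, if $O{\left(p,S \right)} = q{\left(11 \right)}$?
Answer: $\frac{4 i \sqrt{76683}}{3} \approx 369.22 i$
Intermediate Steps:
$q{\left(F \right)} = \frac{F}{3}$
$O{\left(p,S \right)} = \frac{11}{3}$ ($O{\left(p,S \right)} = \frac{1}{3} \cdot 11 = \frac{11}{3}$)
$\sqrt{O{\left(-461,B \right)} - 136329} = \sqrt{\frac{11}{3} - 136329} = \sqrt{- \frac{408976}{3}} = \frac{4 i \sqrt{76683}}{3}$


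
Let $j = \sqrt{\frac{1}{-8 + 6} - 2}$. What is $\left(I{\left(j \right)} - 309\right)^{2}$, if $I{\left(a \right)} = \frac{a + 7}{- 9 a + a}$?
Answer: $\frac{30578547}{320} - \frac{17311 i \sqrt{10}}{160} \approx 95558.0 - 342.14 i$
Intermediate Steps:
$j = \frac{i \sqrt{10}}{2}$ ($j = \sqrt{\frac{1}{-2} - 2} = \sqrt{- \frac{1}{2} - 2} = \sqrt{- \frac{5}{2}} = \frac{i \sqrt{10}}{2} \approx 1.5811 i$)
$I{\left(a \right)} = - \frac{7 + a}{8 a}$ ($I{\left(a \right)} = \frac{7 + a}{\left(-8\right) a} = \left(7 + a\right) \left(- \frac{1}{8 a}\right) = - \frac{7 + a}{8 a}$)
$\left(I{\left(j \right)} - 309\right)^{2} = \left(\frac{-7 - \frac{i \sqrt{10}}{2}}{8 \frac{i \sqrt{10}}{2}} - 309\right)^{2} = \left(\frac{- \frac{i \sqrt{10}}{5} \left(-7 - \frac{i \sqrt{10}}{2}\right)}{8} - 309\right)^{2} = \left(- \frac{i \sqrt{10} \left(-7 - \frac{i \sqrt{10}}{2}\right)}{40} - 309\right)^{2} = \left(-309 - \frac{i \sqrt{10} \left(-7 - \frac{i \sqrt{10}}{2}\right)}{40}\right)^{2}$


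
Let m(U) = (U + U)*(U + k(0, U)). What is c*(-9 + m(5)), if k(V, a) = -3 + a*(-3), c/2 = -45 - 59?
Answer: 28912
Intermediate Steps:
c = -208 (c = 2*(-45 - 59) = 2*(-104) = -208)
k(V, a) = -3 - 3*a
m(U) = 2*U*(-3 - 2*U) (m(U) = (U + U)*(U + (-3 - 3*U)) = (2*U)*(-3 - 2*U) = 2*U*(-3 - 2*U))
c*(-9 + m(5)) = -208*(-9 - 2*5*(3 + 2*5)) = -208*(-9 - 2*5*(3 + 10)) = -208*(-9 - 2*5*13) = -208*(-9 - 130) = -208*(-139) = 28912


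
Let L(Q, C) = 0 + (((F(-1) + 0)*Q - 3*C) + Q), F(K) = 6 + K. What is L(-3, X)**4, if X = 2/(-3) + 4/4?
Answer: 130321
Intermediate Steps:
X = 1/3 (X = 2*(-1/3) + 4*(1/4) = -2/3 + 1 = 1/3 ≈ 0.33333)
L(Q, C) = -3*C + 6*Q (L(Q, C) = 0 + ((((6 - 1) + 0)*Q - 3*C) + Q) = 0 + (((5 + 0)*Q - 3*C) + Q) = 0 + ((5*Q - 3*C) + Q) = 0 + ((-3*C + 5*Q) + Q) = 0 + (-3*C + 6*Q) = -3*C + 6*Q)
L(-3, X)**4 = (-3*1/3 + 6*(-3))**4 = (-1 - 18)**4 = (-19)**4 = 130321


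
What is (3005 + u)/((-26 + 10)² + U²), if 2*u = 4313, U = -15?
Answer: 279/26 ≈ 10.731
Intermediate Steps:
u = 4313/2 (u = (½)*4313 = 4313/2 ≈ 2156.5)
(3005 + u)/((-26 + 10)² + U²) = (3005 + 4313/2)/((-26 + 10)² + (-15)²) = 10323/(2*((-16)² + 225)) = 10323/(2*(256 + 225)) = (10323/2)/481 = (10323/2)*(1/481) = 279/26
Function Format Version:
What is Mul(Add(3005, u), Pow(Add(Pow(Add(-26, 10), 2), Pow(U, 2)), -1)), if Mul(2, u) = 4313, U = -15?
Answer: Rational(279, 26) ≈ 10.731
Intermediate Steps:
u = Rational(4313, 2) (u = Mul(Rational(1, 2), 4313) = Rational(4313, 2) ≈ 2156.5)
Mul(Add(3005, u), Pow(Add(Pow(Add(-26, 10), 2), Pow(U, 2)), -1)) = Mul(Add(3005, Rational(4313, 2)), Pow(Add(Pow(Add(-26, 10), 2), Pow(-15, 2)), -1)) = Mul(Rational(10323, 2), Pow(Add(Pow(-16, 2), 225), -1)) = Mul(Rational(10323, 2), Pow(Add(256, 225), -1)) = Mul(Rational(10323, 2), Pow(481, -1)) = Mul(Rational(10323, 2), Rational(1, 481)) = Rational(279, 26)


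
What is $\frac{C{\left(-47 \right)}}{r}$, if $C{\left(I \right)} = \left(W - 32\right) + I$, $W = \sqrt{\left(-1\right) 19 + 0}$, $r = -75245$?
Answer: $\frac{79}{75245} - \frac{i \sqrt{19}}{75245} \approx 0.0010499 - 5.7929 \cdot 10^{-5} i$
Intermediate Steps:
$W = i \sqrt{19}$ ($W = \sqrt{-19 + 0} = \sqrt{-19} = i \sqrt{19} \approx 4.3589 i$)
$C{\left(I \right)} = -32 + I + i \sqrt{19}$ ($C{\left(I \right)} = \left(i \sqrt{19} - 32\right) + I = \left(-32 + i \sqrt{19}\right) + I = -32 + I + i \sqrt{19}$)
$\frac{C{\left(-47 \right)}}{r} = \frac{-32 - 47 + i \sqrt{19}}{-75245} = \left(-79 + i \sqrt{19}\right) \left(- \frac{1}{75245}\right) = \frac{79}{75245} - \frac{i \sqrt{19}}{75245}$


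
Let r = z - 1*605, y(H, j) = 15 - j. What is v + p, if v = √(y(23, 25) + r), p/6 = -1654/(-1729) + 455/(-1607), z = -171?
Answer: 11227698/2778503 + I*√786 ≈ 4.0409 + 28.036*I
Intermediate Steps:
p = 11227698/2778503 (p = 6*(-1654/(-1729) + 455/(-1607)) = 6*(-1654*(-1/1729) + 455*(-1/1607)) = 6*(1654/1729 - 455/1607) = 6*(1871283/2778503) = 11227698/2778503 ≈ 4.0409)
r = -776 (r = -171 - 1*605 = -171 - 605 = -776)
v = I*√786 (v = √((15 - 1*25) - 776) = √((15 - 25) - 776) = √(-10 - 776) = √(-786) = I*√786 ≈ 28.036*I)
v + p = I*√786 + 11227698/2778503 = 11227698/2778503 + I*√786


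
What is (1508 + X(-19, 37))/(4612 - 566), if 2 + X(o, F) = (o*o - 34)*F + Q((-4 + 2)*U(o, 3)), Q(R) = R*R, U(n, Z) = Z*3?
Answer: 13929/4046 ≈ 3.4427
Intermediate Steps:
U(n, Z) = 3*Z
Q(R) = R²
X(o, F) = 322 + F*(-34 + o²) (X(o, F) = -2 + ((o*o - 34)*F + ((-4 + 2)*(3*3))²) = -2 + ((o² - 34)*F + (-2*9)²) = -2 + ((-34 + o²)*F + (-18)²) = -2 + (F*(-34 + o²) + 324) = -2 + (324 + F*(-34 + o²)) = 322 + F*(-34 + o²))
(1508 + X(-19, 37))/(4612 - 566) = (1508 + (322 - 34*37 + 37*(-19)²))/(4612 - 566) = (1508 + (322 - 1258 + 37*361))/4046 = (1508 + (322 - 1258 + 13357))*(1/4046) = (1508 + 12421)*(1/4046) = 13929*(1/4046) = 13929/4046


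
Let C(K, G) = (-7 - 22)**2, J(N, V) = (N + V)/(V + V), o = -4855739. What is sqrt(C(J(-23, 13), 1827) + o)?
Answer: I*sqrt(4854898) ≈ 2203.4*I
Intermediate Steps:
J(N, V) = (N + V)/(2*V) (J(N, V) = (N + V)/((2*V)) = (N + V)*(1/(2*V)) = (N + V)/(2*V))
C(K, G) = 841 (C(K, G) = (-29)**2 = 841)
sqrt(C(J(-23, 13), 1827) + o) = sqrt(841 - 4855739) = sqrt(-4854898) = I*sqrt(4854898)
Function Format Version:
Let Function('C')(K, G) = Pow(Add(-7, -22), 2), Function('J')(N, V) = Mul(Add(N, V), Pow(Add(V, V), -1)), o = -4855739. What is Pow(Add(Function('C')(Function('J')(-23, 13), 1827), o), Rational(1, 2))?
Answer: Mul(I, Pow(4854898, Rational(1, 2))) ≈ Mul(2203.4, I)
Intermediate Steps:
Function('J')(N, V) = Mul(Rational(1, 2), Pow(V, -1), Add(N, V)) (Function('J')(N, V) = Mul(Add(N, V), Pow(Mul(2, V), -1)) = Mul(Add(N, V), Mul(Rational(1, 2), Pow(V, -1))) = Mul(Rational(1, 2), Pow(V, -1), Add(N, V)))
Function('C')(K, G) = 841 (Function('C')(K, G) = Pow(-29, 2) = 841)
Pow(Add(Function('C')(Function('J')(-23, 13), 1827), o), Rational(1, 2)) = Pow(Add(841, -4855739), Rational(1, 2)) = Pow(-4854898, Rational(1, 2)) = Mul(I, Pow(4854898, Rational(1, 2)))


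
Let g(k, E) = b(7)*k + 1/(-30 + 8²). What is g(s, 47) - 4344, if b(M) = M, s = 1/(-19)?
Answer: -2806443/646 ≈ -4344.3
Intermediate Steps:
s = -1/19 ≈ -0.052632
g(k, E) = 1/34 + 7*k (g(k, E) = 7*k + 1/(-30 + 8²) = 7*k + 1/(-30 + 64) = 7*k + 1/34 = 1/34 + 7*k)
g(s, 47) - 4344 = (1/34 + 7*(-1/19)) - 4344 = (1/34 - 7/19) - 4344 = -219/646 - 4344 = -2806443/646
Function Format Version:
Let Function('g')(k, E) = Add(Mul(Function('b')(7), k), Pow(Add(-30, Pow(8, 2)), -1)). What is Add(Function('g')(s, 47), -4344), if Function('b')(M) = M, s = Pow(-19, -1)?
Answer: Rational(-2806443, 646) ≈ -4344.3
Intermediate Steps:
s = Rational(-1, 19) ≈ -0.052632
Function('g')(k, E) = Add(Rational(1, 34), Mul(7, k)) (Function('g')(k, E) = Add(Mul(7, k), Pow(Add(-30, Pow(8, 2)), -1)) = Add(Mul(7, k), Pow(Add(-30, 64), -1)) = Add(Mul(7, k), Pow(34, -1)) = Add(Mul(7, k), Rational(1, 34)) = Add(Rational(1, 34), Mul(7, k)))
Add(Function('g')(s, 47), -4344) = Add(Add(Rational(1, 34), Mul(7, Rational(-1, 19))), -4344) = Add(Add(Rational(1, 34), Rational(-7, 19)), -4344) = Add(Rational(-219, 646), -4344) = Rational(-2806443, 646)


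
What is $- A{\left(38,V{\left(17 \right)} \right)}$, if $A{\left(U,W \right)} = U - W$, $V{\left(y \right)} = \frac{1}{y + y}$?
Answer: $- \frac{1291}{34} \approx -37.971$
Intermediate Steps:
$V{\left(y \right)} = \frac{1}{2 y}$
$- A{\left(38,V{\left(17 \right)} \right)} = - (38 - \frac{1}{2 \cdot 17}) = - (38 - \frac{1}{2} \cdot \frac{1}{17}) = - (38 - \frac{1}{34}) = \left(-1\right) \frac{1291}{34} = - \frac{1291}{34}$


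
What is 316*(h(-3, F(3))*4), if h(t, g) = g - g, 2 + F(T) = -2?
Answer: 0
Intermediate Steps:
F(T) = -4 (F(T) = -2 - 2 = -4)
h(t, g) = 0
316*(h(-3, F(3))*4) = 316*(0*4) = 316*0 = 0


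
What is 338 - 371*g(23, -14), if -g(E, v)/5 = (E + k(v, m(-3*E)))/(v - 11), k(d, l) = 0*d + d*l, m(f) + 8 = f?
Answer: -406781/5 ≈ -81356.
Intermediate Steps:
m(f) = -8 + f
k(d, l) = d*l (k(d, l) = 0 + d*l = d*l)
g(E, v) = -5*(E + v*(-8 - 3*E))/(-11 + v) (g(E, v) = -5*(E + v*(-8 - 3*E))/(v - 11) = -5*(E + v*(-8 - 3*E))/(-11 + v))
338 - 371*g(23, -14) = 338 - 1855*(-1*23 - 14*(8 + 3*23))/(-11 - 14) = 338 - 1855*(-23 - 14*(8 + 69))/(-25) = 338 - 1855*(-1)*(-23 - 14*77)/25 = 338 - 1855*(-1)*(-23 - 1078)/25 = 338 - 1855*(-1)*(-1101)/25 = 338 - 371*1101/5 = 338 - 408471/5 = -406781/5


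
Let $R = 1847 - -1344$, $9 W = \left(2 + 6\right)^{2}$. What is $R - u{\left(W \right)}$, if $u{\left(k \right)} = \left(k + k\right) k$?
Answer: $\frac{250279}{81} \approx 3089.9$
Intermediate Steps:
$W = \frac{64}{9}$ ($W = \frac{\left(2 + 6\right)^{2}}{9} = \frac{8^{2}}{9} = \frac{1}{9} \cdot 64 = \frac{64}{9} \approx 7.1111$)
$R = 3191$ ($R = 1847 + 1344 = 3191$)
$u{\left(k \right)} = 2 k^{2}$ ($u{\left(k \right)} = 2 k k = 2 k^{2}$)
$R - u{\left(W \right)} = 3191 - 2 \left(\frac{64}{9}\right)^{2} = 3191 - 2 \cdot \frac{4096}{81} = 3191 - \frac{8192}{81} = \frac{250279}{81}$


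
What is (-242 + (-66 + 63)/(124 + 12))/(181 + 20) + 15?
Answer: 377125/27336 ≈ 13.796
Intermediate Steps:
(-242 + (-66 + 63)/(124 + 12))/(181 + 20) + 15 = (-242 - 3/136)/201 + 15 = (-242 - 3*1/136)*(1/201) + 15 = (-242 - 3/136)*(1/201) + 15 = -32915/136*1/201 + 15 = -32915/27336 + 15 = 377125/27336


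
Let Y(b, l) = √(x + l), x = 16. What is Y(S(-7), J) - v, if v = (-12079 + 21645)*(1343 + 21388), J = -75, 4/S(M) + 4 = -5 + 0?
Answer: -217444746 + I*√59 ≈ -2.1744e+8 + 7.6811*I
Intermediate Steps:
S(M) = -4/9 (S(M) = 4/(-4 + (-5 + 0)) = 4/(-4 - 5) = 4/(-9) = 4*(-⅑) = -4/9)
v = 217444746 (v = 9566*22731 = 217444746)
Y(b, l) = √(16 + l)
Y(S(-7), J) - v = √(16 - 75) - 1*217444746 = √(-59) - 217444746 = I*√59 - 217444746 = -217444746 + I*√59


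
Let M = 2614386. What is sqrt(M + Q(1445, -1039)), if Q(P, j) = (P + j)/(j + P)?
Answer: sqrt(2614387) ≈ 1616.9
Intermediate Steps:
Q(P, j) = 1 (Q(P, j) = (P + j)/(P + j) = 1)
sqrt(M + Q(1445, -1039)) = sqrt(2614386 + 1) = sqrt(2614387)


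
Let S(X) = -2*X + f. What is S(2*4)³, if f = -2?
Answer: -5832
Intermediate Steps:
S(X) = -2 - 2*X (S(X) = -2*X - 2 = -2 - 2*X)
S(2*4)³ = (-2 - 4*4)³ = (-2 - 2*8)³ = (-2 - 16)³ = (-18)³ = -5832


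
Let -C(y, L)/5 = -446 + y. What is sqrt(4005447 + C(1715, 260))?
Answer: sqrt(3999102) ≈ 1999.8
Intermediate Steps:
C(y, L) = 2230 - 5*y (C(y, L) = -5*(-446 + y) = 2230 - 5*y)
sqrt(4005447 + C(1715, 260)) = sqrt(4005447 + (2230 - 5*1715)) = sqrt(4005447 + (2230 - 8575)) = sqrt(4005447 - 6345) = sqrt(3999102)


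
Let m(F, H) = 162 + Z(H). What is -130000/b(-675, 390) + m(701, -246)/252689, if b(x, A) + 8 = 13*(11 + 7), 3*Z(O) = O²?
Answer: -16422487258/28553857 ≈ -575.14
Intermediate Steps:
Z(O) = O²/3
m(F, H) = 162 + H²/3
b(x, A) = 226 (b(x, A) = -8 + 13*(11 + 7) = -8 + 13*18 = -8 + 234 = 226)
-130000/b(-675, 390) + m(701, -246)/252689 = -130000/226 + (162 + (⅓)*(-246)²)/252689 = -130000*1/226 + (162 + (⅓)*60516)*(1/252689) = -65000/113 + (162 + 20172)*(1/252689) = -65000/113 + 20334*(1/252689) = -65000/113 + 20334/252689 = -16422487258/28553857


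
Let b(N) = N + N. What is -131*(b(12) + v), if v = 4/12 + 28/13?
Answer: -135323/39 ≈ -3469.8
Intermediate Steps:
b(N) = 2*N
v = 97/39 (v = 4*(1/12) + 28*(1/13) = ⅓ + 28/13 = 97/39 ≈ 2.4872)
-131*(b(12) + v) = -131*(2*12 + 97/39) = -131*(24 + 97/39) = -131*1033/39 = -135323/39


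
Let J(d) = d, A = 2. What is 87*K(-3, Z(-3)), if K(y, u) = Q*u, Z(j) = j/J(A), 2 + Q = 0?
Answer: 261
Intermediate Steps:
Q = -2 (Q = -2 + 0 = -2)
Z(j) = j/2
K(y, u) = -2*u
87*K(-3, Z(-3)) = 87*(-(-3)) = 87*(-2*(-3/2)) = 87*3 = 261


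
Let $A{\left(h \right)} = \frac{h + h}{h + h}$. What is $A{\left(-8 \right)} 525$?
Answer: $525$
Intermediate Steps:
$A{\left(h \right)} = 1$ ($A{\left(h \right)} = \frac{2 h}{2 h} = 2 h \frac{1}{2 h} = 1$)
$A{\left(-8 \right)} 525 = 1 \cdot 525 = 525$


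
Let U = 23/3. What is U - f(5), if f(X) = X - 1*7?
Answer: 29/3 ≈ 9.6667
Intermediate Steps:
f(X) = -7 + X (f(X) = X - 7 = -7 + X)
U = 23/3 (U = 23*(⅓) = 23/3 ≈ 7.6667)
U - f(5) = 23/3 - (-7 + 5) = 23/3 - 1*(-2) = 23/3 + 2 = 29/3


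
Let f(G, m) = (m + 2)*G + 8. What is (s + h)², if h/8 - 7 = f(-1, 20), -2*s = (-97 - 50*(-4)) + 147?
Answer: 32761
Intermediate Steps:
f(G, m) = 8 + G*(2 + m) (f(G, m) = (2 + m)*G + 8 = G*(2 + m) + 8 = 8 + G*(2 + m))
s = -125 (s = -((-97 - 50*(-4)) + 147)/2 = -((-97 + 200) + 147)/2 = -(103 + 147)/2 = -½*250 = -125)
h = -56 (h = 56 + 8*(8 + 2*(-1) - 1*20) = 56 + 8*(8 - 2 - 20) = 56 + 8*(-14) = 56 - 112 = -56)
(s + h)² = (-125 - 56)² = (-181)² = 32761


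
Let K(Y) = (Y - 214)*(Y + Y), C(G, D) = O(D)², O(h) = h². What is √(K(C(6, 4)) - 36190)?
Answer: I*√14686 ≈ 121.19*I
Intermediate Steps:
C(G, D) = D⁴ (C(G, D) = (D²)² = D⁴)
K(Y) = 2*Y*(-214 + Y) (K(Y) = (-214 + Y)*(2*Y) = 2*Y*(-214 + Y))
√(K(C(6, 4)) - 36190) = √(2*4⁴*(-214 + 4⁴) - 36190) = √(2*256*(-214 + 256) - 36190) = √(2*256*42 - 36190) = √(21504 - 36190) = √(-14686) = I*√14686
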